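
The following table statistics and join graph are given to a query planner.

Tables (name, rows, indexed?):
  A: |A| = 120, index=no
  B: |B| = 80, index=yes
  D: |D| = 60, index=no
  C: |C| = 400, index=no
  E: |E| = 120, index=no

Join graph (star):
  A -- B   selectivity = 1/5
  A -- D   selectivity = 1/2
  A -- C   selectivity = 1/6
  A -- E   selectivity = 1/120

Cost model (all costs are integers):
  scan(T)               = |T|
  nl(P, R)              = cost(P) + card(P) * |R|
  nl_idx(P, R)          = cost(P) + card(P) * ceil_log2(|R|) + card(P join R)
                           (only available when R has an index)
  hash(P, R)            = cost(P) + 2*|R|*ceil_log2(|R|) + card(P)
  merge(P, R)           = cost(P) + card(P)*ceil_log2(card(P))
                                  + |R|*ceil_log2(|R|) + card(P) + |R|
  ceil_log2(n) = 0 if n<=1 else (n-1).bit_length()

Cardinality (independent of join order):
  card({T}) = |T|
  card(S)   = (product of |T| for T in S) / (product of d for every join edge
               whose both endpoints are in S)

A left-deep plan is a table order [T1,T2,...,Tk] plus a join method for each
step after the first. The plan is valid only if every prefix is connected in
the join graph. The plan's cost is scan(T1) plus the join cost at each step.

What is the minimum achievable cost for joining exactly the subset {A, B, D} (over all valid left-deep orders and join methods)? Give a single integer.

Selinger DP over subsets of {A,B,D}:
  {A}: scan cost=120, card=120
  {B}: scan cost=80, card=80
  {D}: scan cost=60, card=60
  {AB}: card=1920; try (B,hash)→1360, (A,merge)→1680, (B,merge)→1720, (A,hash)→1840, (B,nl_idx)→2880, (A,nl)→9680 …(+1); best=1360 via (B,hash)
  {AD}: card=3600; try (D,hash)→960, (A,merge)→1440, (D,merge)→1500, (A,hash)→1800, (A,nl)→7260, (D,nl)→7320; best=960 via (D,hash)
  {ABD}: card=57600; try (D,hash)→4000, (B,hash)→5680, (D,merge)→24820, (B,merge)→48400, (B,nl_idx)→83760, (D,nl)→116560 …(+1); best=4000 via (D,hash)

4000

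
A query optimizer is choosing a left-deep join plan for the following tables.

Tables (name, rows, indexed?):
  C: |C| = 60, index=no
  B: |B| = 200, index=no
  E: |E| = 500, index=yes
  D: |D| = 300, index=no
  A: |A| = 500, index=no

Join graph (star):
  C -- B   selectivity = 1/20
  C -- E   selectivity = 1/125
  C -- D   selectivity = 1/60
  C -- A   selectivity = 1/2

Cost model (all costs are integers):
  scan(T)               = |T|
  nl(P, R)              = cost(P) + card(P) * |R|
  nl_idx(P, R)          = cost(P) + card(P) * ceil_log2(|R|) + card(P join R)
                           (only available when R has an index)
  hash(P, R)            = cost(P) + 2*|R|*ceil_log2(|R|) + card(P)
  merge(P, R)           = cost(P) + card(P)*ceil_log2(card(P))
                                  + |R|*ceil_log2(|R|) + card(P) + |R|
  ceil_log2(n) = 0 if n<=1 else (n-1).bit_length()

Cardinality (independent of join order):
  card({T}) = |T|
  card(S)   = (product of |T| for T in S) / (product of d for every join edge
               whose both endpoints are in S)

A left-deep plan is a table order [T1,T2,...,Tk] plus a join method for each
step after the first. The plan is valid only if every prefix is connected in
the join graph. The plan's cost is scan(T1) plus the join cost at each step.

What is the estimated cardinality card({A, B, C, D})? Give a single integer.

Tables in S: A(500), B(200), C(60), D(300)
Edges inside S: C-B(d=20), C-D(d=60), C-A(d=2)
numerator = 500 * 200 * 60 * 300 = 1800000000
denominator = 20 * 60 * 2 = 2400
card(S) = 1800000000 / 2400 = 750000

750000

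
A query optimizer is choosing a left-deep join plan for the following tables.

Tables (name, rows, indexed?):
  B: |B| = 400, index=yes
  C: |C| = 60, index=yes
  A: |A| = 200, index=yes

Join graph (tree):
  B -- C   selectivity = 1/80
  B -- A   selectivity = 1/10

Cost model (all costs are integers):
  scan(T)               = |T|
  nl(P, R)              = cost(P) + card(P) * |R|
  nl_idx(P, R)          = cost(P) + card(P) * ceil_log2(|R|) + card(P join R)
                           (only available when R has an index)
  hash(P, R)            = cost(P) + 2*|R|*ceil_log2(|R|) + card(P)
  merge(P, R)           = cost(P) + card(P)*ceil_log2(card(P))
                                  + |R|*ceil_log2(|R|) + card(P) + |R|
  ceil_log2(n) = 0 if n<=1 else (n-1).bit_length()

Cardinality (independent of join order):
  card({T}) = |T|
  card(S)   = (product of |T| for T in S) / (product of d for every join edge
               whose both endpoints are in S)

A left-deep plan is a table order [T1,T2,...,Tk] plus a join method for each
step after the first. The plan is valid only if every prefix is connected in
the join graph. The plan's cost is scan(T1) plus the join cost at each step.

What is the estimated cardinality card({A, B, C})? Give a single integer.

6000

Tables in S: A(200), B(400), C(60)
Edges inside S: B-C(d=80), B-A(d=10)
numerator = 200 * 400 * 60 = 4800000
denominator = 80 * 10 = 800
card(S) = 4800000 / 800 = 6000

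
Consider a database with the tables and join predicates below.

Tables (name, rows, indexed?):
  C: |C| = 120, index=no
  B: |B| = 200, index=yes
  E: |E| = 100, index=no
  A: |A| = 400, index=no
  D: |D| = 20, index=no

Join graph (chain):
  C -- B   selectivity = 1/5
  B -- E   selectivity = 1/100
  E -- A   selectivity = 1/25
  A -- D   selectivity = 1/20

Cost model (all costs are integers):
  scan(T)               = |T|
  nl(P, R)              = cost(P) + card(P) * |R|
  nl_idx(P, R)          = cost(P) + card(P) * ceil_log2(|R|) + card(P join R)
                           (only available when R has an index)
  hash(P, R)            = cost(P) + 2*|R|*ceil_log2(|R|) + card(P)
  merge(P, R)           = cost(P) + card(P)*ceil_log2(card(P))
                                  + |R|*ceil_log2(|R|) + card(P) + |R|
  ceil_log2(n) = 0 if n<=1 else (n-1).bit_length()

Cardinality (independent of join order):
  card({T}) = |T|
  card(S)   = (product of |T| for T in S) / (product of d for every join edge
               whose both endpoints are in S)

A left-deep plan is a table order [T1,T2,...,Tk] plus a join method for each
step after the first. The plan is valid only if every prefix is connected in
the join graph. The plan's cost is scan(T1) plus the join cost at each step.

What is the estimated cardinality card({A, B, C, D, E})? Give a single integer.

Tables in S: A(400), B(200), C(120), D(20), E(100)
Edges inside S: C-B(d=5), B-E(d=100), E-A(d=25), A-D(d=20)
numerator = 400 * 200 * 120 * 20 * 100 = 19200000000
denominator = 5 * 100 * 25 * 20 = 250000
card(S) = 19200000000 / 250000 = 76800

76800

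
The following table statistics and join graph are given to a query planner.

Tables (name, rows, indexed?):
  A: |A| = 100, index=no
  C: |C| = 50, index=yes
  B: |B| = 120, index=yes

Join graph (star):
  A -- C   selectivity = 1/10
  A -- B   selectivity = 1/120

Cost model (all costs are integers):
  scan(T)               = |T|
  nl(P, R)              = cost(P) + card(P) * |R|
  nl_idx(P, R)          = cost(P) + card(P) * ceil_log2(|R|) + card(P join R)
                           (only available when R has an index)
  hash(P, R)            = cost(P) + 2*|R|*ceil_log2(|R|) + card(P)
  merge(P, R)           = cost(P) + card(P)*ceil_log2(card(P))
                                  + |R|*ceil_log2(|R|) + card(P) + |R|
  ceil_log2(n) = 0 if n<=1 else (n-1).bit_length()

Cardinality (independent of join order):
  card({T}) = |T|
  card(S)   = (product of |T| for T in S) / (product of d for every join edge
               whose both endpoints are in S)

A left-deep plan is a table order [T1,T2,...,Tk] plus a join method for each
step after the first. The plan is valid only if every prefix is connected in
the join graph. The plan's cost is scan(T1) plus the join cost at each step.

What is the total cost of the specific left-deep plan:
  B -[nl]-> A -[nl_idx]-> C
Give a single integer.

13220

step 1: scan B: cost=120, card=120
step 2: join A via nl
    card(P join A) = 120*100/(120) = 100
    cost = 120 + 120*100 = 12120
step 3: join C via nl_idx
    card(P join C) = 100*50/(10) = 500
    cost = 12120 + 100*6 + 500 = 13220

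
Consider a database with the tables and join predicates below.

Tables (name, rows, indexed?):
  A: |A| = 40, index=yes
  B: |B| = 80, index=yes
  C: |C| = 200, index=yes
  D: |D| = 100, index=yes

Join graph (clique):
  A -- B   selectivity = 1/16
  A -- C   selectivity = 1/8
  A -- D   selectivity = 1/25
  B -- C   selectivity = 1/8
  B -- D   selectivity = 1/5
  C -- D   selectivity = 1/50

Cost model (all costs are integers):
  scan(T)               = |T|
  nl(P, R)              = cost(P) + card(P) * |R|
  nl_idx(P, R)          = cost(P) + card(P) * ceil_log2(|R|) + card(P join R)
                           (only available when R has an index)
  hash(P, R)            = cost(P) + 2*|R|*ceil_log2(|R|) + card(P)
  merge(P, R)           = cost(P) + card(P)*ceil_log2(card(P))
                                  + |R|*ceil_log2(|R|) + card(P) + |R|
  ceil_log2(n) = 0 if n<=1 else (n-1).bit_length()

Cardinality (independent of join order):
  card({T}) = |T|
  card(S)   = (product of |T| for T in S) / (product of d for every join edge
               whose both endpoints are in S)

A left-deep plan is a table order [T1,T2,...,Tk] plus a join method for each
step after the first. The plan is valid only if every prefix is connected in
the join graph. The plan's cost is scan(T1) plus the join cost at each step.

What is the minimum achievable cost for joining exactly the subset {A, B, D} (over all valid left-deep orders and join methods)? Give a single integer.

Selinger DP over subsets of {A,B,D}:
  {A}: scan cost=40, card=40
  {B}: scan cost=80, card=80
  {D}: scan cost=100, card=100
  {AB}: card=200; try (B,nl_idx)→520, (A,hash)→640, (A,nl_idx)→760, (B,merge)→960, (A,merge)→1000, (B,hash)→1200 …(+2); best=520 via (B,nl_idx)
  {AD}: card=160; try (D,nl_idx)→480, (A,hash)→680, (A,nl_idx)→860, (D,merge)→1120, (A,merge)→1180, (D,hash)→1480 …(+2); best=480 via (D,nl_idx)
  {BD}: card=1600; try (B,hash)→1320, (D,merge)→1520, (B,merge)→1540, (D,hash)→1560, (D,nl_idx)→2240, (B,nl_idx)→2400 …(+2); best=1320 via (B,hash)
  {ABD}: card=160; try (B,hash)→1760, (B,nl_idx)→1760, (D,nl_idx)→2080, (D,hash)→2120, (B,merge)→2560, (D,merge)→3120 …(+6); best=1760 via (B,hash)

1760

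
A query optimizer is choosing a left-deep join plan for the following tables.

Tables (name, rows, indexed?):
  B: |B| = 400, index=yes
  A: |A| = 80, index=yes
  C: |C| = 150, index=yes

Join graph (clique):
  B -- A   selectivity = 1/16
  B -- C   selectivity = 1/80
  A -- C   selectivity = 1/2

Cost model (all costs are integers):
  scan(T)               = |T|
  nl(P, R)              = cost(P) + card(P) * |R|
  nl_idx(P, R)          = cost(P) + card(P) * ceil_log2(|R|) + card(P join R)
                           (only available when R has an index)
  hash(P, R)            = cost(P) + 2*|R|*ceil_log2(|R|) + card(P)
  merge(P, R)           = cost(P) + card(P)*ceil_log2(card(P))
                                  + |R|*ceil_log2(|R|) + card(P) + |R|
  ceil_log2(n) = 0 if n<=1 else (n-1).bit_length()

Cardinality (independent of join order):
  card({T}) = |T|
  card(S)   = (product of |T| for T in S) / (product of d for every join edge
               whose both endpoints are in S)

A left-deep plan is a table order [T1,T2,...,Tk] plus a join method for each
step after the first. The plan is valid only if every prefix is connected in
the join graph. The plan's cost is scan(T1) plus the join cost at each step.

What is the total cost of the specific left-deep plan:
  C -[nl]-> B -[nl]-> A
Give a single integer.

step 1: scan C: cost=150, card=150
step 2: join B via nl
    card(P join B) = 150*400/(80) = 750
    cost = 150 + 150*400 = 60150
step 3: join A via nl
    card(P join A) = 750*80/(16*2) = 1875
    cost = 60150 + 750*80 = 120150

120150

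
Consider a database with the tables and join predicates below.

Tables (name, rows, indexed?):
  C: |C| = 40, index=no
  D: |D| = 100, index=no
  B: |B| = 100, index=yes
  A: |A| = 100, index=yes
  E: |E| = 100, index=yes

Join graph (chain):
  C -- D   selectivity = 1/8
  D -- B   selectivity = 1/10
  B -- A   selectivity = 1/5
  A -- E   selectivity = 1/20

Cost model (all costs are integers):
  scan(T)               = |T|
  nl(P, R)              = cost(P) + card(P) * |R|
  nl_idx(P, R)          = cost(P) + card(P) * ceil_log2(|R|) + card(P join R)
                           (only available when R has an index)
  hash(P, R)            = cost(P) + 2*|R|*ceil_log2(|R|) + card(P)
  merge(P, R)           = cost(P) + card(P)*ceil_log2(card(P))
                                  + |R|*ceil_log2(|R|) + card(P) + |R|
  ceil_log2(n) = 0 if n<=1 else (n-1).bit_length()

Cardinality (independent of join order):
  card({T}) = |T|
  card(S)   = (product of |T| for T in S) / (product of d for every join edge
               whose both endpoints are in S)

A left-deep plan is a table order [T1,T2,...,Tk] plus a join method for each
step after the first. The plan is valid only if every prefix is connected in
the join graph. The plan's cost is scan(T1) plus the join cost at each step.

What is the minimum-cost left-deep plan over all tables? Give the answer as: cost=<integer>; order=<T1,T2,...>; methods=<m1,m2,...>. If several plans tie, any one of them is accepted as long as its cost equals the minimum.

Selinger DP (subsets sized 1..n):
  {C}: scan cost=40, card=40
  {D}: scan cost=100, card=100
  {B}: scan cost=100, card=100
  {A}: scan cost=100, card=100
  {E}: scan cost=100, card=100
  {CD}: card=500; try (C,hash)→680, (D,merge)→1120, (C,merge)→1180, (D,hash)→1480, (D,nl)→4040, (C,nl)→4100; best=680 via (C,hash)
  {BD}: card=1000; try (D,hash)→1600, (B,hash)→1600, (D,merge)→1700, (B,merge)→1700, (B,nl_idx)→1800, (D,nl)→10100 …(+1); best=1600 via (D,hash)
  {AB}: card=2000; try (B,hash)→1600, (A,hash)→1600, (B,merge)→1700, (A,merge)→1700, (B,nl_idx)→2800, (A,nl_idx)→2800 …(+2); best=1600 via (B,hash)
  {AE}: card=500; try (E,nl_idx)→1300, (A,nl_idx)→1300, (E,hash)→1600, (A,hash)→1600, (E,merge)→1700, (A,merge)→1700 …(+2); best=1300 via (E,nl_idx)
  {BCD}: card=5000; try (B,hash)→2580, (C,hash)→3080, (B,merge)→6480, (B,nl_idx)→9180, (C,merge)→12880, (C,nl)→41600 …(+1); best=2580 via (B,hash)
  {ABD}: card=20000; try (A,hash)→4000, (D,hash)→5000, (A,merge)→13400, (D,merge)→26400, (A,nl_idx)→28600, (A,nl)→101600 …(+1); best=4000 via (A,hash)
  {ABE}: card=10000; try (B,hash)→3200, (E,hash)→5000, (B,merge)→7100, (B,nl_idx)→14800, (E,nl_idx)→25600, (E,merge)→26400 …(+2); best=3200 via (B,hash)
  {ABCD}: card=100000; try (A,hash)→8980, (C,hash)→24480, (A,merge)→73380, (A,nl_idx)→137580, (C,merge)→324280, (A,nl)→502580 …(+1); best=8980 via (A,hash)
  {ABDE}: card=100000; try (D,hash)→14600, (E,hash)→25400, (D,merge)→154000, (E,nl_idx)→244000, (E,merge)→324800, (D,nl)→1003200 …(+1); best=14600 via (D,hash)
  {ABCDE}: card=500000; try (E,hash)→110380, (C,hash)→115080, (E,nl_idx)→1208980, (E,merge)→1809780, (C,merge)→1814880, (C,nl)→4014600 …(+1); best=110380 via (E,hash)

cost=110380; order=D,C,B,A,E; methods=hash,hash,hash,hash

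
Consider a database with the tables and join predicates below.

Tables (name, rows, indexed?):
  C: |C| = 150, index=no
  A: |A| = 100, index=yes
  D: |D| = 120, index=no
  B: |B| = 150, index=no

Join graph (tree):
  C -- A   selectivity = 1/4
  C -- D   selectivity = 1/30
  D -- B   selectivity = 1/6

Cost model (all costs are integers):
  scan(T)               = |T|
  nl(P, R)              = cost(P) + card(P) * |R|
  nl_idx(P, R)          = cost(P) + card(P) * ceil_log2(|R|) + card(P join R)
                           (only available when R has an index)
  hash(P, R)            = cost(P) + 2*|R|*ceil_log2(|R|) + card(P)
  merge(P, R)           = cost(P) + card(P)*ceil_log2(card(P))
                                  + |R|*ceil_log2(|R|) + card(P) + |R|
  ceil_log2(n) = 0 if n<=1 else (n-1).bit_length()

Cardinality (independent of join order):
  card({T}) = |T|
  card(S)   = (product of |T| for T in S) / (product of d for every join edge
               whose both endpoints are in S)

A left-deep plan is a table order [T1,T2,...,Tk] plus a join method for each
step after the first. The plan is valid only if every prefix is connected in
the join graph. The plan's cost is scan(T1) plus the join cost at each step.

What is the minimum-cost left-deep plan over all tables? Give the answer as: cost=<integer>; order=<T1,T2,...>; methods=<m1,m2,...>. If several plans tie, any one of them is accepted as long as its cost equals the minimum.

cost=21380; order=C,D,A,B; methods=hash,hash,hash

Selinger DP (subsets sized 1..n):
  {C}: scan cost=150, card=150
  {A}: scan cost=100, card=100
  {D}: scan cost=120, card=120
  {B}: scan cost=150, card=150
  {AC}: card=3750; try (A,hash)→1700, (C,merge)→2250, (A,merge)→2300, (C,hash)→2600, (A,nl_idx)→4950, (C,nl)→15100 …(+1); best=1700 via (A,hash)
  {CD}: card=600; try (D,hash)→1980, (C,merge)→2430, (D,merge)→2460, (C,hash)→2640, (C,nl)→18120, (D,nl)→18150; best=1980 via (D,hash)
  {BD}: card=3000; try (D,hash)→1980, (B,merge)→2430, (D,merge)→2460, (B,hash)→2640, (B,nl)→18120, (D,nl)→18150; best=1980 via (D,hash)
  {ACD}: card=15000; try (A,hash)→3980, (D,hash)→7130, (A,merge)→9380, (A,nl_idx)→21180, (D,merge)→51410, (A,nl)→61980 …(+1); best=3980 via (A,hash)
  {BCD}: card=15000; try (B,hash)→4980, (C,hash)→7380, (B,merge)→9930, (C,merge)→42330, (B,nl)→91980, (C,nl)→451980; best=4980 via (B,hash)
  {ABCD}: card=375000; try (B,hash)→21380, (A,hash)→21380, (B,merge)→230330, (A,merge)→230780, (A,nl_idx)→484980, (A,nl)→1504980 …(+1); best=21380 via (B,hash)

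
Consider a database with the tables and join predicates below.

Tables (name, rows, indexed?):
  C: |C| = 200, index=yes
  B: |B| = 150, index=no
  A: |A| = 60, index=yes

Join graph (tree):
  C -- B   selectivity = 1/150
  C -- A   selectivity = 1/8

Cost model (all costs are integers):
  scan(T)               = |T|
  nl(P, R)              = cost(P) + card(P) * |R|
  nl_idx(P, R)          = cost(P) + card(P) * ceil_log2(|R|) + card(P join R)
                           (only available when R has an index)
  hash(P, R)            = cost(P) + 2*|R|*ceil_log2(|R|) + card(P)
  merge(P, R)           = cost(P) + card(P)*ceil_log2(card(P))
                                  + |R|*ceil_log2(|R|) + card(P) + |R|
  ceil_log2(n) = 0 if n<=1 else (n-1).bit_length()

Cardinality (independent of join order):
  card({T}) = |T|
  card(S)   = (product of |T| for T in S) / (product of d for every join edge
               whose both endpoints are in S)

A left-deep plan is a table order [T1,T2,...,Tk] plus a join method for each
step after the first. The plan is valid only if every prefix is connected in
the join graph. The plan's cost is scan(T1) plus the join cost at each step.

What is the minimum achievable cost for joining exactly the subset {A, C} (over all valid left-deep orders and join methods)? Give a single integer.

1120

Selinger DP over subsets of {A,C}:
  {C}: scan cost=200, card=200
  {A}: scan cost=60, card=60
  {AC}: card=1500; try (A,hash)→1120, (C,nl_idx)→2040, (C,merge)→2280, (A,merge)→2420, (A,nl_idx)→2900, (C,hash)→3320 …(+2); best=1120 via (A,hash)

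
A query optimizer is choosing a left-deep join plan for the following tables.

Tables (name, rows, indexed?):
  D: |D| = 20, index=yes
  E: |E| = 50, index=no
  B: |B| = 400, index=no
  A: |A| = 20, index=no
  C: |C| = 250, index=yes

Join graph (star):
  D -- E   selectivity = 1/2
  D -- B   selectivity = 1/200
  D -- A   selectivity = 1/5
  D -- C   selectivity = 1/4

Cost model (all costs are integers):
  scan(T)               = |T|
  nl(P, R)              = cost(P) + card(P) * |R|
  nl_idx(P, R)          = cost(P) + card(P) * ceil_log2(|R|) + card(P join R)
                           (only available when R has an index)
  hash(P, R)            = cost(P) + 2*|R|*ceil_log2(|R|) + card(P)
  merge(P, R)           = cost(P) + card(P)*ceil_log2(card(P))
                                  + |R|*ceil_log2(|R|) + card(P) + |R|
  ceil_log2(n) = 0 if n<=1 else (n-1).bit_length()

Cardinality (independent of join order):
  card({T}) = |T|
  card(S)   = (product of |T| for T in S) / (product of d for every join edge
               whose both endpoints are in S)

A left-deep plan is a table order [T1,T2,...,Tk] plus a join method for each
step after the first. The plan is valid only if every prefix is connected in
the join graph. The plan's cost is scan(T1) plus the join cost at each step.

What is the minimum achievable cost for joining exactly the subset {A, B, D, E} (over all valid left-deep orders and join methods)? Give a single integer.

Selinger DP over subsets of {A,B,D,E}:
  {D}: scan cost=20, card=20
  {E}: scan cost=50, card=50
  {B}: scan cost=400, card=400
  {A}: scan cost=20, card=20
  {DE}: card=500; try (D,hash)→300, (E,merge)→490, (D,merge)→520, (E,hash)→640, (D,nl_idx)→800, (E,nl)→1020 …(+1); best=300 via (D,hash)
  {BD}: card=40; try (D,hash)→1000, (D,nl_idx)→2440, (B,merge)→4140, (D,merge)→4520, (B,hash)→7240, (B,nl)→8020 …(+1); best=1000 via (D,hash)
  {AD}: card=80; try (D,nl_idx)→200, (D,hash)→240, (A,hash)→240, (D,merge)→260, (A,merge)→260, (D,nl)→420 …(+1); best=200 via (D,nl_idx)
  {BDE}: card=1000; try (E,merge)→1630, (E,hash)→1640, (E,nl)→3000, (B,hash)→8000, (B,merge)→9300, (B,nl)→200300; best=1630 via (E,merge)
  {ADE}: card=2000; try (E,hash)→880, (A,hash)→1000, (E,merge)→1190, (E,nl)→4200, (A,merge)→5420, (A,nl)→10300; best=880 via (E,hash)
  {ABD}: card=160; try (A,hash)→1240, (A,merge)→1400, (A,nl)→1800, (B,merge)→4840, (B,hash)→7480, (B,nl)→32200; best=1240 via (A,hash)
  {ABDE}: card=4000; try (E,hash)→2000, (A,hash)→2830, (E,merge)→3030, (E,nl)→9240, (B,hash)→10080, (A,merge)→12750 …(+3); best=2000 via (E,hash)

2000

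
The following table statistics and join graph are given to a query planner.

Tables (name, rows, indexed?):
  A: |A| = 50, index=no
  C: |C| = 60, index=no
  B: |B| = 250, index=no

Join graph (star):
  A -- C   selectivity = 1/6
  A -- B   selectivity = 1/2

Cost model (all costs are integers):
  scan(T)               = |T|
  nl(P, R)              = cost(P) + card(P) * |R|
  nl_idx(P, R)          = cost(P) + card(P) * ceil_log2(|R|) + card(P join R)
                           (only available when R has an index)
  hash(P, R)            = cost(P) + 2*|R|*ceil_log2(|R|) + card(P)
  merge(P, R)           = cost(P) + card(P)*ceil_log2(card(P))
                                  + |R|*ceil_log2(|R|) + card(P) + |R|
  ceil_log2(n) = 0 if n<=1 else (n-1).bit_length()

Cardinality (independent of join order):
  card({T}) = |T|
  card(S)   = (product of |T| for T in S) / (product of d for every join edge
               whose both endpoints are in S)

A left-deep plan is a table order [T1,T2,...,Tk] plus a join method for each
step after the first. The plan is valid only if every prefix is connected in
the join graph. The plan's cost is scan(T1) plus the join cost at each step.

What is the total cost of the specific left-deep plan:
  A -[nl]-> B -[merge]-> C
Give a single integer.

100470

step 1: scan A: cost=50, card=50
step 2: join B via nl
    card(P join B) = 50*250/(2) = 6250
    cost = 50 + 50*250 = 12550
step 3: join C via merge
    card(P join C) = 6250*60/(6) = 62500
    cost = 12550 + 6250*13 + 60*6 + 6250 + 60 = 100470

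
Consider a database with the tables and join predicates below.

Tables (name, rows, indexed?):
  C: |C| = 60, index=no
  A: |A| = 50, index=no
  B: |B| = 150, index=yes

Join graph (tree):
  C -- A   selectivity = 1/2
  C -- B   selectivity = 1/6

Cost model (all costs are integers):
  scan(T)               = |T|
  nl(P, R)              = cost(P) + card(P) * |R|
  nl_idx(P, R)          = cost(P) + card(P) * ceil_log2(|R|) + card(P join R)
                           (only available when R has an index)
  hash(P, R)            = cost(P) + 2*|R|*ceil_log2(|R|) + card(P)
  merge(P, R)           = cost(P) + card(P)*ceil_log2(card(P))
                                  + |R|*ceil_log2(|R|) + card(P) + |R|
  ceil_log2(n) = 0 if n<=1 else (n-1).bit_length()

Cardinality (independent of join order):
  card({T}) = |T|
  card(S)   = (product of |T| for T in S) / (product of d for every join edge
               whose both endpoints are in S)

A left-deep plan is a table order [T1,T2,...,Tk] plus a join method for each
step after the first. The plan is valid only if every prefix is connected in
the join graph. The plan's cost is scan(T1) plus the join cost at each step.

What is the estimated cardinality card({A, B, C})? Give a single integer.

Tables in S: A(50), B(150), C(60)
Edges inside S: C-A(d=2), C-B(d=6)
numerator = 50 * 150 * 60 = 450000
denominator = 2 * 6 = 12
card(S) = 450000 / 12 = 37500

37500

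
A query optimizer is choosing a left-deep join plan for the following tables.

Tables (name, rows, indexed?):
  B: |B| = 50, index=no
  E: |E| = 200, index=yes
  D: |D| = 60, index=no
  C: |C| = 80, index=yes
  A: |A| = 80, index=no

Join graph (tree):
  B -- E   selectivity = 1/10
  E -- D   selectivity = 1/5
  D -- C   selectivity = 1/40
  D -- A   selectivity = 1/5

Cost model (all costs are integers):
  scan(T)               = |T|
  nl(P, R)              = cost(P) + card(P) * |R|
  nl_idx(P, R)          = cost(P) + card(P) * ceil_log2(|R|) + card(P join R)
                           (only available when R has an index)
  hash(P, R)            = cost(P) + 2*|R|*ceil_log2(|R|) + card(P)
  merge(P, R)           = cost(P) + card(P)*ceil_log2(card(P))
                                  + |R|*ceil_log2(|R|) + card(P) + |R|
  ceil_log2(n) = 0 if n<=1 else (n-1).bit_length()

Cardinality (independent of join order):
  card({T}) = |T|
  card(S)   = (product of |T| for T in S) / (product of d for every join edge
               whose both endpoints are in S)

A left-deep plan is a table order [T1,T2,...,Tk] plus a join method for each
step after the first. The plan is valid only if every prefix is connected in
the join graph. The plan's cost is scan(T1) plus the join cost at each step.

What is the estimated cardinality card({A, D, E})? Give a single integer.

Tables in S: A(80), D(60), E(200)
Edges inside S: E-D(d=5), D-A(d=5)
numerator = 80 * 60 * 200 = 960000
denominator = 5 * 5 = 25
card(S) = 960000 / 25 = 38400

38400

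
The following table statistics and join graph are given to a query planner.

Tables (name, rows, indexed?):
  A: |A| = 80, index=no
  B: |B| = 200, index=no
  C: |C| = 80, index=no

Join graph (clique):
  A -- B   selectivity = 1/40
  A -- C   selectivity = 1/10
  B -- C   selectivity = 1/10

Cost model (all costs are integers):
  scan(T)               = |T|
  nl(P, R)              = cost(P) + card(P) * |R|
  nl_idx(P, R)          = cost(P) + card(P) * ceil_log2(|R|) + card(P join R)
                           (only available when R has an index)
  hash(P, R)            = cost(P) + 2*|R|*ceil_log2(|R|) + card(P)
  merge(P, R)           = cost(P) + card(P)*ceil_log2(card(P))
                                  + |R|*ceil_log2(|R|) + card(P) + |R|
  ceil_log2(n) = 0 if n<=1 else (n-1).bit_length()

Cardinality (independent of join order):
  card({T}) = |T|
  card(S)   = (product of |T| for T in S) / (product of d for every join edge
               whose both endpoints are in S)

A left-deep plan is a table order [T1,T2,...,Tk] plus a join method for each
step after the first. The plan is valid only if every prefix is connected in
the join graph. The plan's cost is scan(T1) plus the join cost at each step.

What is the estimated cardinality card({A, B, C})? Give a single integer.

Tables in S: A(80), B(200), C(80)
Edges inside S: A-B(d=40), A-C(d=10), B-C(d=10)
numerator = 80 * 200 * 80 = 1280000
denominator = 40 * 10 * 10 = 4000
card(S) = 1280000 / 4000 = 320

320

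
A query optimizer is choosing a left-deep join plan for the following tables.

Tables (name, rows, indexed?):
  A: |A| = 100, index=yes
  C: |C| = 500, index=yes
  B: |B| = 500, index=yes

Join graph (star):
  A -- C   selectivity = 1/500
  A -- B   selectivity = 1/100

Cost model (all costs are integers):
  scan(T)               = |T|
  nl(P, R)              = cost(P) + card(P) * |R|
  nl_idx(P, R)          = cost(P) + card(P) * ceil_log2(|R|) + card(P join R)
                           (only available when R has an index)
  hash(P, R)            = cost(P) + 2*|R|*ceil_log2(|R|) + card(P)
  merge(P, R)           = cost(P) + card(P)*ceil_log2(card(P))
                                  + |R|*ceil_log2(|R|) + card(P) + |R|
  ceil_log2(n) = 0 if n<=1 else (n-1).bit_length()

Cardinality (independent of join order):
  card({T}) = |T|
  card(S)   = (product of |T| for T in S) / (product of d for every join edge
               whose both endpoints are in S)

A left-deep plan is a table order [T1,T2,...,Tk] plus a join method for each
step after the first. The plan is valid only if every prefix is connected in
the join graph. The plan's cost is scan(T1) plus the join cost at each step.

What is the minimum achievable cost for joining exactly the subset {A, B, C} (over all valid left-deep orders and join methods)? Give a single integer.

2500

Selinger DP over subsets of {A,B,C}:
  {A}: scan cost=100, card=100
  {C}: scan cost=500, card=500
  {B}: scan cost=500, card=500
  {AC}: card=100; try (C,nl_idx)→1100, (A,hash)→2400, (A,nl_idx)→4100, (C,merge)→5900, (A,merge)→6300, (C,hash)→9200 …(+2); best=1100 via (C,nl_idx)
  {AB}: card=500; try (B,nl_idx)→1500, (A,hash)→2400, (A,nl_idx)→4500, (B,merge)→5900, (A,merge)→6300, (B,hash)→9200 …(+2); best=1500 via (B,nl_idx)
  {ABC}: card=500; try (B,nl_idx)→2500, (C,nl_idx)→6500, (B,merge)→6900, (B,hash)→10200, (C,hash)→11000, (C,merge)→11500 …(+2); best=2500 via (B,nl_idx)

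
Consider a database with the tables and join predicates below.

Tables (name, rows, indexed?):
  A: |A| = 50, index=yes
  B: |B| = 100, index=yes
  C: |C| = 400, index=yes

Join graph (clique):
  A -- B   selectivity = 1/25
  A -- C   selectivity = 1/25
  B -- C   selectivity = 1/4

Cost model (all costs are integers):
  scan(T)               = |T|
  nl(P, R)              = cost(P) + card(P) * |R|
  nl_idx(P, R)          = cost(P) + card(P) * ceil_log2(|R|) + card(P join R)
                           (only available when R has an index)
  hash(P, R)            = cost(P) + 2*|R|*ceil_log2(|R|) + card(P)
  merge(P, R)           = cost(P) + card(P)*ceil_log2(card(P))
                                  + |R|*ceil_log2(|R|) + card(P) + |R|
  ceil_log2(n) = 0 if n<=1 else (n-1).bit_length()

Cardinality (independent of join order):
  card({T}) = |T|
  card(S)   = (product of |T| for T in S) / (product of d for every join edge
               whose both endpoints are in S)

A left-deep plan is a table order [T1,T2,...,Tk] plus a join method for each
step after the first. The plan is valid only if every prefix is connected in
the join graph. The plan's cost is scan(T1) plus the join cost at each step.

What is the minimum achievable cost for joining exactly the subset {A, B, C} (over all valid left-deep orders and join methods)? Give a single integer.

Selinger DP over subsets of {A,B,C}:
  {A}: scan cost=50, card=50
  {B}: scan cost=100, card=100
  {C}: scan cost=400, card=400
  {AB}: card=200; try (B,nl_idx)→600, (A,hash)→800, (A,nl_idx)→900, (B,merge)→1200, (A,merge)→1250, (B,hash)→1500 …(+2); best=600 via (B,nl_idx)
  {AC}: card=800; try (C,nl_idx)→1300, (A,hash)→1400, (A,nl_idx)→3600, (C,merge)→4400, (A,merge)→4750, (C,hash)→7300 …(+2); best=1300 via (C,nl_idx)
  {BC}: card=10000; try (B,hash)→2200, (C,merge)→4900, (B,merge)→5200, (C,hash)→7400, (C,nl_idx)→11000, (B,nl_idx)→13200 …(+2); best=2200 via (B,hash)
  {ABC}: card=800; try (C,nl_idx)→3200, (B,hash)→3500, (C,merge)→6400, (B,nl_idx)→7700, (C,hash)→8000, (B,merge)→10900 …(+6); best=3200 via (C,nl_idx)

3200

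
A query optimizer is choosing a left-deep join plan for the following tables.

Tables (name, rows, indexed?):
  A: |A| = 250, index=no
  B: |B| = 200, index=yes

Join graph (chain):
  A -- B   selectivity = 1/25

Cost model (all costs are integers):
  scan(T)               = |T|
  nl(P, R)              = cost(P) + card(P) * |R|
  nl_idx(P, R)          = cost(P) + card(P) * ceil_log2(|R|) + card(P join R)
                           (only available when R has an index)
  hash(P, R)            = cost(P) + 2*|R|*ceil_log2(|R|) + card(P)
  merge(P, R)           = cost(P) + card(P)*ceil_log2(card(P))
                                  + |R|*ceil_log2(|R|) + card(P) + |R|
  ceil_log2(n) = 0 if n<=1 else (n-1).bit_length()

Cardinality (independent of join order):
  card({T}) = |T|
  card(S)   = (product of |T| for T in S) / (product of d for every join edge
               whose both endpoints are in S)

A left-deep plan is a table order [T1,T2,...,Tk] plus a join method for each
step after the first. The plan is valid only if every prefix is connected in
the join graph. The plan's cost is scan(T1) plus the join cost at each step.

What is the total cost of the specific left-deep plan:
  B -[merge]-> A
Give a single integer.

step 1: scan B: cost=200, card=200
step 2: join A via merge
    card(P join A) = 200*250/(25) = 2000
    cost = 200 + 200*8 + 250*8 + 200 + 250 = 4250

4250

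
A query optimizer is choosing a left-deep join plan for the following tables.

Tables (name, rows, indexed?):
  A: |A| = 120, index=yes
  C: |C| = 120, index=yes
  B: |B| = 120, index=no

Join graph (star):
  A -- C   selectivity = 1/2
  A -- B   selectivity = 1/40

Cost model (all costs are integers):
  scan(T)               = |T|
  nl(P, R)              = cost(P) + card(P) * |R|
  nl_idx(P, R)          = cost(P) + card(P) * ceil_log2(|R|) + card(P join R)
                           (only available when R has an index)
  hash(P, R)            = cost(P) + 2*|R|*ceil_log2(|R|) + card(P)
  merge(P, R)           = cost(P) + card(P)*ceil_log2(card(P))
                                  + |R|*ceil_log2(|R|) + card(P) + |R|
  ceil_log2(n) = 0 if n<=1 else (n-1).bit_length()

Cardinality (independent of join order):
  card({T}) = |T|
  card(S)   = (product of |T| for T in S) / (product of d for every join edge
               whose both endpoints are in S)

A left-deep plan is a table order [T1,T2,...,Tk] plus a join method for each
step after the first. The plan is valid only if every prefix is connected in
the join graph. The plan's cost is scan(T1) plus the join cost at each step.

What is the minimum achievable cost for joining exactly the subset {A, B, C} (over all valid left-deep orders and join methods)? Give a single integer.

3360

Selinger DP over subsets of {A,B,C}:
  {A}: scan cost=120, card=120
  {C}: scan cost=120, card=120
  {B}: scan cost=120, card=120
  {AC}: card=7200; try (C,hash)→1920, (A,hash)→1920, (C,merge)→2040, (A,merge)→2040, (C,nl_idx)→8160, (A,nl_idx)→8160 …(+2); best=1920 via (C,hash)
  {AB}: card=360; try (A,nl_idx)→1320, (B,hash)→1920, (A,hash)→1920, (B,merge)→2040, (A,merge)→2040, (B,nl)→14520 …(+1); best=1320 via (A,nl_idx)
  {ABC}: card=21600; try (C,hash)→3360, (C,merge)→5880, (B,hash)→10800, (C,nl_idx)→25440, (C,nl)→44520, (B,merge)→103680 …(+1); best=3360 via (C,hash)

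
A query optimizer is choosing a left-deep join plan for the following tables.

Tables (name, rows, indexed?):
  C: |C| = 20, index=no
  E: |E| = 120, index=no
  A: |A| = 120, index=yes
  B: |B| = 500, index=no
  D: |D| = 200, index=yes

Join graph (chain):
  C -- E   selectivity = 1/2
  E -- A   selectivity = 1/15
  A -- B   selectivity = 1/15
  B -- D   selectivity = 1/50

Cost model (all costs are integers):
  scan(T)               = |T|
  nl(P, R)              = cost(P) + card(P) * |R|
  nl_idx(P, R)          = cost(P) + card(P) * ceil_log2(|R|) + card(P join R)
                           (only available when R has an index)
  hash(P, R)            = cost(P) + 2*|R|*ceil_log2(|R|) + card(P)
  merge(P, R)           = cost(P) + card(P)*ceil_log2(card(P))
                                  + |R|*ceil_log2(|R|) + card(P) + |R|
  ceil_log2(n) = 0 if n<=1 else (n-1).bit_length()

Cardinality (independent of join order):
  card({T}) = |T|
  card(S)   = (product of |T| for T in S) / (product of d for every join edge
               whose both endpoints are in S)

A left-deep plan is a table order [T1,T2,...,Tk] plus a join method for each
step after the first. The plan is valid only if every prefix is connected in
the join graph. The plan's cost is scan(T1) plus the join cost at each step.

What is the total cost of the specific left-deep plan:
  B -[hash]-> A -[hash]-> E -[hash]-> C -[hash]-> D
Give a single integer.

363760

step 1: scan B: cost=500, card=500
step 2: join A via hash
    card(P join A) = 500*120/(15) = 4000
    cost = 500 + 2*120*7 + 500 = 2680
step 3: join E via hash
    card(P join E) = 4000*120/(15) = 32000
    cost = 2680 + 2*120*7 + 4000 = 8360
step 4: join C via hash
    card(P join C) = 32000*20/(2) = 320000
    cost = 8360 + 2*20*5 + 32000 = 40560
step 5: join D via hash
    card(P join D) = 320000*200/(50) = 1280000
    cost = 40560 + 2*200*8 + 320000 = 363760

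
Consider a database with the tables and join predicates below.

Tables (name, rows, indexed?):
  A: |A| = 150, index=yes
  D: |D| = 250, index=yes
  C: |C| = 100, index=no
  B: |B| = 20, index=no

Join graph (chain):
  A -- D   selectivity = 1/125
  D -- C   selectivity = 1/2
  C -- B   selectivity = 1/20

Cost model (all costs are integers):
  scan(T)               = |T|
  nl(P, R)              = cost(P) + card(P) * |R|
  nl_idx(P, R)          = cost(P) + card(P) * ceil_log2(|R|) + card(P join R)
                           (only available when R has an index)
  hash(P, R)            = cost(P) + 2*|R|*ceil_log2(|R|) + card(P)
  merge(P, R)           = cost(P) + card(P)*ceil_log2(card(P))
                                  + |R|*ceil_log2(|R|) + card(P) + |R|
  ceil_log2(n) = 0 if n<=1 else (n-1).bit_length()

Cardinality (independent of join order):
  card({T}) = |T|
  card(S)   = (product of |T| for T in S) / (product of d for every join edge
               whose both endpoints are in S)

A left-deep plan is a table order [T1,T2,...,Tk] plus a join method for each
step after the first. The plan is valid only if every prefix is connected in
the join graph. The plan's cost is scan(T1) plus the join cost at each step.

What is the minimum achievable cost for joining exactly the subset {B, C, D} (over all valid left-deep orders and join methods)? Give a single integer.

Selinger DP over subsets of {B,C,D}:
  {D}: scan cost=250, card=250
  {C}: scan cost=100, card=100
  {B}: scan cost=20, card=20
  {CD}: card=12500; try (C,hash)→1900, (D,merge)→3150, (C,merge)→3300, (D,hash)→4200, (D,nl_idx)→13400, (D,nl)→25100 …(+1); best=1900 via (C,hash)
  {BC}: card=100; try (B,hash)→400, (C,merge)→940, (B,merge)→1020, (C,hash)→1440, (C,nl)→2020, (B,nl)→2100; best=400 via (B,hash)
  {BCD}: card=12500; try (D,merge)→3450, (D,hash)→4500, (D,nl_idx)→13700, (B,hash)→14600, (D,nl)→25400, (B,merge)→189520 …(+1); best=3450 via (D,merge)

3450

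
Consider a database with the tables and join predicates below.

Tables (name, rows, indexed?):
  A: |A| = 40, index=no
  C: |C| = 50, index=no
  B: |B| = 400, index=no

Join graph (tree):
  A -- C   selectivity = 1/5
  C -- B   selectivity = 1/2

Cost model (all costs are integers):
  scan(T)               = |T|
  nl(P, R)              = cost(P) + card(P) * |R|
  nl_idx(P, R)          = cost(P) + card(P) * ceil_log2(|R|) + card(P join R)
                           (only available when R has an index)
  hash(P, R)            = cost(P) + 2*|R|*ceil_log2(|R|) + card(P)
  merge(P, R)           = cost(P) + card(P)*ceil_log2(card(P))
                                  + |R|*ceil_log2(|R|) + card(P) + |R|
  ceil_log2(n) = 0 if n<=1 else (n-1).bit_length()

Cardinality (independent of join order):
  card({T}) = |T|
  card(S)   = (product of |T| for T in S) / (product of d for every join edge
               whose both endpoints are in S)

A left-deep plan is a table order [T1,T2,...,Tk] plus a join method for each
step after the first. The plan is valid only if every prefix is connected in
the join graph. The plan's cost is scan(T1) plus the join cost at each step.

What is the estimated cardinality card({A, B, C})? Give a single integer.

80000

Tables in S: A(40), B(400), C(50)
Edges inside S: A-C(d=5), C-B(d=2)
numerator = 40 * 400 * 50 = 800000
denominator = 5 * 2 = 10
card(S) = 800000 / 10 = 80000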